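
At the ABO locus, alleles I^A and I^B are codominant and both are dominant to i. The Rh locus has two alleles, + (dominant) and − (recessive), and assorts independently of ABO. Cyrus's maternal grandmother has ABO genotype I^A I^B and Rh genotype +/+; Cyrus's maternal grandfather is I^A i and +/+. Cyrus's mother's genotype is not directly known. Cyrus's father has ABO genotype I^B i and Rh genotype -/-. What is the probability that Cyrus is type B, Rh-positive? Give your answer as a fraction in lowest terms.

3/8

Cyrus's mother's ABO genotype from I^A I^B × I^A i: 1/4 I^A I^A, 1/4 I^A I^B, 1/4 I^A i, 1/4 I^B i.
Crossing each possibility with the father I^B i and summing P(type B): 1/4·0 + 1/4·1/2 + 1/4·1/4 + 1/4·3/4 = 3/8.
Similarly for Rh via the mother's Rh distribution: P(Rh+) = 1.
Independent loci: 3/8 × 1 = 3/8.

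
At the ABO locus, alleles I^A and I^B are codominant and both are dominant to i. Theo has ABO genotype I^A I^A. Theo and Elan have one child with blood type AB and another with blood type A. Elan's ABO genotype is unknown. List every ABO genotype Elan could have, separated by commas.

For each candidate genotype of Elan, check whether crossing it with I^A I^A can produce every observed child phenotype.
  I^A I^A → possible child types {A} ✗
  I^A I^B → possible child types {A, AB} ✓
  I^A i → possible child types {A} ✗
  I^B I^B → possible child types {AB} ✗
  I^B i → possible child types {A, AB} ✓
  i i → possible child types {A} ✗

I^A I^B, I^B i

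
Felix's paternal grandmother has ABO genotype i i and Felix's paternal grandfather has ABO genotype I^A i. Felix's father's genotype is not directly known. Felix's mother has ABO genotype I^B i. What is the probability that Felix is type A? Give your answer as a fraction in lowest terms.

1/8

Felix's father's ABO genotype from i i × I^A i: 1/2 I^A i, 1/2 i i.
Crossing each possibility with the mother I^B i and summing P(type A): 1/2·1/4 + 1/2·0 = 1/8.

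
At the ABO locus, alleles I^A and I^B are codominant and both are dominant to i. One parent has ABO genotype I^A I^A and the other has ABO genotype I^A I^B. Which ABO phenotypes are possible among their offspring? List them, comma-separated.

A, AB

Gametes from I^A I^A × I^A I^B give offspring ABO genotypes I^A I^A, I^A I^B, i.e. phenotypes A, AB.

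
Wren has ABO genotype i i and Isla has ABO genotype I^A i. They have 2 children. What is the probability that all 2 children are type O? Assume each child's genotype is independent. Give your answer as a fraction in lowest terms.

1/4

ABO cross i i × I^A i → 1/2 O, 1/2 A.
So P(type O) = 1/2 per child.
All 2 independent: (1/2)^2 = 1/4.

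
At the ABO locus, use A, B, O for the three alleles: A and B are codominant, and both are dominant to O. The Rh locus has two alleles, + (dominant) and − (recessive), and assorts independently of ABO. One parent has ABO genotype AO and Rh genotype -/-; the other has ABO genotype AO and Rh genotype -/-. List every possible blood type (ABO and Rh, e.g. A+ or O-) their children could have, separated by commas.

O-, A-

Gametes from AO × AO give offspring ABO genotypes AA, AO, OO, i.e. phenotypes O, A.
Rh cross -/- × -/- → phenotypes Rh-.
Combining independently: O-, A-.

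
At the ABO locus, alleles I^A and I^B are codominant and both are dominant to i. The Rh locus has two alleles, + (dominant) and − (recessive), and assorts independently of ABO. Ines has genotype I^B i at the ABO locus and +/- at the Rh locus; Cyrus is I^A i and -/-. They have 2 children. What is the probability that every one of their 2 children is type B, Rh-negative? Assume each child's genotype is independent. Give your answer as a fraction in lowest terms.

ABO cross I^B i × I^A i → 1/4 O, 1/4 A, 1/4 B, 1/4 AB.
Rh cross +/- × -/- → 1/2 Rh+, 1/2 Rh-; so P(type B, Rh-negative) = 1/4 × 1/2 = 1/8 per child.
All 2 independent: (1/8)^2 = 1/64.

1/64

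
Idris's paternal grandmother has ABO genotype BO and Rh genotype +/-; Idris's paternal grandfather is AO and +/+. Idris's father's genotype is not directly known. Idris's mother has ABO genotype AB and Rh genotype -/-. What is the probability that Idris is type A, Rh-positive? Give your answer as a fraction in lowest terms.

9/32

Idris's father's ABO genotype from BO × AO: 1/4 AB, 1/4 AO, 1/4 BO, 1/4 OO.
Crossing each possibility with the mother AB and summing P(type A): 1/4·1/4 + 1/4·1/2 + 1/4·1/4 + 1/4·1/2 = 3/8.
Similarly for Rh via the father's Rh distribution: P(Rh+) = 3/4.
Independent loci: 3/8 × 3/4 = 9/32.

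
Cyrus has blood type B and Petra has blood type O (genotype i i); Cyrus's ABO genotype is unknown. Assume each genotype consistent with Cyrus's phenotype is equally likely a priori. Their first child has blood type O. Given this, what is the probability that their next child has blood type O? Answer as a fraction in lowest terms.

Possible genotypes: Cyrus ∈ {I^B I^B, I^B i}; Petra ∈ {i i}.
Weight each parental genotype pair by prior × P(type-O child):
  I^B i × i i: posterior weight 1; P(next child type O) = 1/2.
Weighted sum = 1/2.

1/2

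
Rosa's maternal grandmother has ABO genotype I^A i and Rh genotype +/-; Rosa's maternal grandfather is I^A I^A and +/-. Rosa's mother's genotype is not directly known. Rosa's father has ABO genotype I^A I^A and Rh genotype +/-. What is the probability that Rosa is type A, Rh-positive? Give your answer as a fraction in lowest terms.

3/4

Rosa's mother's ABO genotype from I^A i × I^A I^A: 1/2 I^A I^A, 1/2 I^A i.
Crossing each possibility with the father I^A I^A and summing P(type A): 1/2·1 + 1/2·1 = 1.
Similarly for Rh via the mother's Rh distribution: P(Rh+) = 3/4.
Independent loci: 1 × 3/4 = 3/4.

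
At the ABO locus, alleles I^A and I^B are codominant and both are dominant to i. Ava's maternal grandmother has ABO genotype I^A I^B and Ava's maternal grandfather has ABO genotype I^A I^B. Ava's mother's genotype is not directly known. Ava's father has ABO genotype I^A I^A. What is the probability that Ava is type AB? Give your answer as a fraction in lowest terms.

Ava's mother's ABO genotype from I^A I^B × I^A I^B: 1/4 I^A I^A, 1/2 I^A I^B, 1/4 I^B I^B.
Crossing each possibility with the father I^A I^A and summing P(type AB): 1/4·0 + 1/2·1/2 + 1/4·1 = 1/2.

1/2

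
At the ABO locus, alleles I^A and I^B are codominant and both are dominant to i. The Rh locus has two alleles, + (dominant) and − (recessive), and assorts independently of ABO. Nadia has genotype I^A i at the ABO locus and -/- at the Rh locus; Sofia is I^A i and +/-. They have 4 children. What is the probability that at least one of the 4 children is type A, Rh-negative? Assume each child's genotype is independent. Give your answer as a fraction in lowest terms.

3471/4096

ABO cross I^A i × I^A i → 1/4 O, 3/4 A.
Rh cross -/- × +/- → 1/2 Rh+, 1/2 Rh-; so P(type A, Rh-negative) = 3/4 × 1/2 = 3/8 per child.
P(none) = (5/8)^4 = 625/4096; P(at least one) = 1 − 625/4096 = 3471/4096.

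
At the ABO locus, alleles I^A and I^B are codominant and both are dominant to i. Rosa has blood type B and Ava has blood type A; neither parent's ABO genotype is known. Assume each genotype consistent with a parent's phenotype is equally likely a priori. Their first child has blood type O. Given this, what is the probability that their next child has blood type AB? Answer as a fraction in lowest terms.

1/4

Possible genotypes: Rosa ∈ {I^B I^B, I^B i}; Ava ∈ {I^A I^A, I^A i}.
Weight each parental genotype pair by prior × P(type-O child):
  I^B i × I^A i: posterior weight 1; P(next child type AB) = 1/4.
Weighted sum = 1/4.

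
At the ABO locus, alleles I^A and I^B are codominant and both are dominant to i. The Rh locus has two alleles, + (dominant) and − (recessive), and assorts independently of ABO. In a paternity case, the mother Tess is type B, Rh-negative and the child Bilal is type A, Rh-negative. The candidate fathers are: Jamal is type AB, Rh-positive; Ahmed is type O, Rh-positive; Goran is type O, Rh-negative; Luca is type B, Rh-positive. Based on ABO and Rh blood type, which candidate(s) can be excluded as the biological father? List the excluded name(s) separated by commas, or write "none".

A candidate is excluded only if no genotype consistent with his phenotype could produce a type A, Rh-negative child with a type B, Rh-negative mother.
Ahmed (type O, Rh+): no genotype consistent with that phenotype can produce a type-A Rh- child with a type-B mother.
Goran (type O, Rh-): no genotype consistent with that phenotype can produce a type-A Rh- child with a type-B mother.
Luca (type B, Rh+): no genotype consistent with that phenotype can produce a type-A Rh- child with a type-B mother.

Ahmed, Goran, Luca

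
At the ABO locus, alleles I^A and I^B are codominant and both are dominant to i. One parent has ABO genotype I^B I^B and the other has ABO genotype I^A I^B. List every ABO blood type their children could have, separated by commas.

Gametes from I^B I^B × I^A I^B give offspring ABO genotypes I^A I^B, I^B I^B, i.e. phenotypes B, AB.

B, AB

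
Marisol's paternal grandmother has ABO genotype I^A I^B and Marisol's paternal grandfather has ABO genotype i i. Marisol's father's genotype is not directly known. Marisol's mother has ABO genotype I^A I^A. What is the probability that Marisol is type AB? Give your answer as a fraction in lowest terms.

1/4

Marisol's father's ABO genotype from I^A I^B × i i: 1/2 I^A i, 1/2 I^B i.
Crossing each possibility with the mother I^A I^A and summing P(type AB): 1/2·0 + 1/2·1/2 = 1/4.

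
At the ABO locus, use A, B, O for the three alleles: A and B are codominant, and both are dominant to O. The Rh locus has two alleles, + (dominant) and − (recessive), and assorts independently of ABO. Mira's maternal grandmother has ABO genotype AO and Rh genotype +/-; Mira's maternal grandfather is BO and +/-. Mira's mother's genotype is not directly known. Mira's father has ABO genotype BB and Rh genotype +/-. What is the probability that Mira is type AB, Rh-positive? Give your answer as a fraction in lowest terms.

3/16

Mira's mother's ABO genotype from AO × BO: 1/4 AB, 1/4 AO, 1/4 BO, 1/4 OO.
Crossing each possibility with the father BB and summing P(type AB): 1/4·1/2 + 1/4·1/2 + 1/4·0 + 1/4·0 = 1/4.
Similarly for Rh via the mother's Rh distribution: P(Rh+) = 3/4.
Independent loci: 1/4 × 3/4 = 3/16.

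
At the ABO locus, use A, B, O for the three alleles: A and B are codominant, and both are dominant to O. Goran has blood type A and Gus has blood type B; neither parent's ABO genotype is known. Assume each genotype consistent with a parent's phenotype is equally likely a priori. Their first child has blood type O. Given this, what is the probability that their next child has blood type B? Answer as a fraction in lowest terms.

Possible genotypes: Goran ∈ {AA, AO}; Gus ∈ {BB, BO}.
Weight each parental genotype pair by prior × P(type-O child):
  AO × BO: posterior weight 1; P(next child type B) = 1/4.
Weighted sum = 1/4.

1/4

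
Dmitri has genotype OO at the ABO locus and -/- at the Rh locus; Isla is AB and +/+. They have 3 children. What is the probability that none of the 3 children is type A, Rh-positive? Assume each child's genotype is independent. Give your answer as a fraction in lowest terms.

ABO cross OO × AB → 1/2 A, 1/2 B.
Rh cross -/- × +/+ → 1 Rh+; so P(type A, Rh-positive) = 1/2 × 1 = 1/2 per child.
P(not type A, Rh-positive) = 1/2 for one child; (1/2)^3 = 1/8.

1/8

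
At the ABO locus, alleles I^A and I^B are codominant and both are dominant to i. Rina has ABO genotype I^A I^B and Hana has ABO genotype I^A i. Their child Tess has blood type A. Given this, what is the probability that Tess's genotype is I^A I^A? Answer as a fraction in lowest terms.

Cross I^A I^B × I^A i → 1/4 I^A I^A, 1/4 I^A I^B, 1/4 I^A i, 1/4 I^B i.
Type-A genotypes among offspring: I^A I^A (1/4), I^A i (1/4); total 1/2.
P(I^A I^A | type A) = (1/4) / (1/2) = 1/2.

1/2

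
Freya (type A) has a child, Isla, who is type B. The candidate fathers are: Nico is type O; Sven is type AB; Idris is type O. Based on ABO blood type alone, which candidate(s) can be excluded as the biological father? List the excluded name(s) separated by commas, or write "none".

Nico, Idris

A candidate is excluded only if no genotype consistent with his phenotype could produce a type B child with a type A mother.
Nico (type O): no genotype consistent with that phenotype can produce a type-B child with a type-A mother.
Idris (type O): no genotype consistent with that phenotype can produce a type-B child with a type-A mother.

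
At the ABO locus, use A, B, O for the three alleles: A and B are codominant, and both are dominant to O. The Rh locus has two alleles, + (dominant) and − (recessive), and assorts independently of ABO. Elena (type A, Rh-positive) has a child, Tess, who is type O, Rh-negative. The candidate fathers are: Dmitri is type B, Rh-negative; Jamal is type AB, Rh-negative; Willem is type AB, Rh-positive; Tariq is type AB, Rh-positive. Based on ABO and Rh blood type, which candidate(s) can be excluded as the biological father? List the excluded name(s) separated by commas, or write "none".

Jamal, Willem, Tariq

A candidate is excluded only if no genotype consistent with his phenotype could produce a type O, Rh-negative child with a type A, Rh-positive mother.
Jamal (type AB, Rh-): no genotype consistent with that phenotype can produce a type-O Rh- child with a type-A mother.
Willem (type AB, Rh+): no genotype consistent with that phenotype can produce a type-O Rh- child with a type-A mother.
Tariq (type AB, Rh+): no genotype consistent with that phenotype can produce a type-O Rh- child with a type-A mother.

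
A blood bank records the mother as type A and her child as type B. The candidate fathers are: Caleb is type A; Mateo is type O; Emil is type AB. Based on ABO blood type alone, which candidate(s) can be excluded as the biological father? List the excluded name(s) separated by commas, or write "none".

Caleb, Mateo

A candidate is excluded only if no genotype consistent with his phenotype could produce a type B child with a type A mother.
Caleb (type A): no genotype consistent with that phenotype can produce a type-B child with a type-A mother.
Mateo (type O): no genotype consistent with that phenotype can produce a type-B child with a type-A mother.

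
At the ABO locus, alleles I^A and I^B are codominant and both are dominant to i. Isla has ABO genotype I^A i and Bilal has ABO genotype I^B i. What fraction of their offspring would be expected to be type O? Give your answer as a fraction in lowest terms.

1/4

ABO cross I^A i × I^B i → offspring phenotypes: 1/4 O, 1/4 A, 1/4 B, 1/4 AB.
So P(type O) = 1/4.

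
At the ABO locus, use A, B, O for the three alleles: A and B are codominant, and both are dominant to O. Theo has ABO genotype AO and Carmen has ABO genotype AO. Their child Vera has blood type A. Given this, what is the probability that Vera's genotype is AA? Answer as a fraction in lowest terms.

1/3

Cross AO × AO → 1/4 AA, 1/2 AO, 1/4 OO.
Type-A genotypes among offspring: AA (1/4), AO (1/2); total 3/4.
P(AA | type A) = (1/4) / (3/4) = 1/3.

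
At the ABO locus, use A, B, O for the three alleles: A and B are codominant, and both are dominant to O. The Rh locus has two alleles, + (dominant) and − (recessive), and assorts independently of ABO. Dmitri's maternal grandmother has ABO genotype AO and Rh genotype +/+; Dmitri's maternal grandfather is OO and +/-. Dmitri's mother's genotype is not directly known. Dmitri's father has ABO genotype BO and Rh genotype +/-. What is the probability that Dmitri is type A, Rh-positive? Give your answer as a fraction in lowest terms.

7/64

Dmitri's mother's ABO genotype from AO × OO: 1/2 AO, 1/2 OO.
Crossing each possibility with the father BO and summing P(type A): 1/2·1/4 + 1/2·0 = 1/8.
Similarly for Rh via the mother's Rh distribution: P(Rh+) = 7/8.
Independent loci: 1/8 × 7/8 = 7/64.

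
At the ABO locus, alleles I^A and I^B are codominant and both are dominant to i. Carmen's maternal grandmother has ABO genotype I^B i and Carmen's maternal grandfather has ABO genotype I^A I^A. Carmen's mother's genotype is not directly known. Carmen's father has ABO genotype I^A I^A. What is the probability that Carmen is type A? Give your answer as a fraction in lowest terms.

Carmen's mother's ABO genotype from I^B i × I^A I^A: 1/2 I^A I^B, 1/2 I^A i.
Crossing each possibility with the father I^A I^A and summing P(type A): 1/2·1/2 + 1/2·1 = 3/4.

3/4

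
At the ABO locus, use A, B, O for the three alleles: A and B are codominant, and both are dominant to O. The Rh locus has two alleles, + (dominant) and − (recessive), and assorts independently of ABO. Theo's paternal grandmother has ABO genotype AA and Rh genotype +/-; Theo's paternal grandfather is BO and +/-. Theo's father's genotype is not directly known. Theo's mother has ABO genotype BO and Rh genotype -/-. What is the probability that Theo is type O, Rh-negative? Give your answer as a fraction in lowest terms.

1/16

Theo's father's ABO genotype from AA × BO: 1/2 AB, 1/2 AO.
Crossing each possibility with the mother BO and summing P(type O): 1/2·0 + 1/2·1/4 = 1/8.
Similarly for Rh via the father's Rh distribution: P(Rh-) = 1/2.
Independent loci: 1/8 × 1/2 = 1/16.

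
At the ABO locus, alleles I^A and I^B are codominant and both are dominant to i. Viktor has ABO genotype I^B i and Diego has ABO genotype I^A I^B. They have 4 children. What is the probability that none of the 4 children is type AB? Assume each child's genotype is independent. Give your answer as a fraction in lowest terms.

ABO cross I^B i × I^A I^B → 1/4 A, 1/2 B, 1/4 AB.
So P(type AB) = 1/4 per child.
P(not type AB) = 3/4 for one child; (3/4)^4 = 81/256.

81/256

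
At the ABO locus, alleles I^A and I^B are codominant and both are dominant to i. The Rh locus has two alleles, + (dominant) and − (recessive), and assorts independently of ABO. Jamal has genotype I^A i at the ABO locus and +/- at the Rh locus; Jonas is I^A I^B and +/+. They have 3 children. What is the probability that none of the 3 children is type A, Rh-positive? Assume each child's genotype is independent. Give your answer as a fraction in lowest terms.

1/8

ABO cross I^A i × I^A I^B → 1/2 A, 1/4 B, 1/4 AB.
Rh cross +/- × +/+ → 1 Rh+; so P(type A, Rh-positive) = 1/2 × 1 = 1/2 per child.
P(not type A, Rh-positive) = 1/2 for one child; (1/2)^3 = 1/8.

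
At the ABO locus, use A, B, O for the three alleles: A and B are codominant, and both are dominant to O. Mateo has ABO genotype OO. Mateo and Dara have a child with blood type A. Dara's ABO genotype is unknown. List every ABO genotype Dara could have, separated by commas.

For each candidate genotype of Dara, check whether crossing it with OO can produce every observed child phenotype.
  AA → possible child types {A} ✓
  AB → possible child types {A, B} ✓
  AO → possible child types {O, A} ✓
  BB → possible child types {B} ✗
  BO → possible child types {O, B} ✗
  OO → possible child types {O} ✗

AA, AB, AO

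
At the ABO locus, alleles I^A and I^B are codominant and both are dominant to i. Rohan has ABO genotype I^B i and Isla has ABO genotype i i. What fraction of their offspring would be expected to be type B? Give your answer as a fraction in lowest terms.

ABO cross I^B i × i i → offspring phenotypes: 1/2 O, 1/2 B.
So P(type B) = 1/2.

1/2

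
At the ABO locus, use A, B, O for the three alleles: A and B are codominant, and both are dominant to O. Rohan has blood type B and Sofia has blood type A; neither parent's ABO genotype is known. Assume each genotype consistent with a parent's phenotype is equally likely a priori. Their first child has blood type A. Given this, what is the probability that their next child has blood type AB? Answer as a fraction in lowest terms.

5/12

Possible genotypes: Rohan ∈ {BB, BO}; Sofia ∈ {AA, AO}.
Weight each parental genotype pair by prior × P(type-A child):
  BO × AA: posterior weight 2/3; P(next child type AB) = 1/2.
  BO × AO: posterior weight 1/3; P(next child type AB) = 1/4.
Weighted sum = 5/12.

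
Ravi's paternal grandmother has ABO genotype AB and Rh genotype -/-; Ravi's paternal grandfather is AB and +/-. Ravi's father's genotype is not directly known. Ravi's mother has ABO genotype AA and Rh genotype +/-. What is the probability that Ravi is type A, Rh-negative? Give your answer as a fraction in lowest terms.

3/16

Ravi's father's ABO genotype from AB × AB: 1/4 AA, 1/2 AB, 1/4 BB.
Crossing each possibility with the mother AA and summing P(type A): 1/4·1 + 1/2·1/2 + 1/4·0 = 1/2.
Similarly for Rh via the father's Rh distribution: P(Rh-) = 3/8.
Independent loci: 1/2 × 3/8 = 3/16.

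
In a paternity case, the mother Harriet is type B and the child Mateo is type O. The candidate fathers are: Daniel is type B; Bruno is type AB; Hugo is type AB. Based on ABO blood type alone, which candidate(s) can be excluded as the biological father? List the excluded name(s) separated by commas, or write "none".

A candidate is excluded only if no genotype consistent with his phenotype could produce a type O child with a type B mother.
Bruno (type AB): no genotype consistent with that phenotype can produce a type-O child with a type-B mother.
Hugo (type AB): no genotype consistent with that phenotype can produce a type-O child with a type-B mother.

Bruno, Hugo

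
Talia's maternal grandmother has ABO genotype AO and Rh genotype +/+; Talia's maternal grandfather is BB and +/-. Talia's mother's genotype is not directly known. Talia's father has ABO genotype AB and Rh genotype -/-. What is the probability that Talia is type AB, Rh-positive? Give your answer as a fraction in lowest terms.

Talia's mother's ABO genotype from AO × BB: 1/2 AB, 1/2 BO.
Crossing each possibility with the father AB and summing P(type AB): 1/2·1/2 + 1/2·1/4 = 3/8.
Similarly for Rh via the mother's Rh distribution: P(Rh+) = 3/4.
Independent loci: 3/8 × 3/4 = 9/32.

9/32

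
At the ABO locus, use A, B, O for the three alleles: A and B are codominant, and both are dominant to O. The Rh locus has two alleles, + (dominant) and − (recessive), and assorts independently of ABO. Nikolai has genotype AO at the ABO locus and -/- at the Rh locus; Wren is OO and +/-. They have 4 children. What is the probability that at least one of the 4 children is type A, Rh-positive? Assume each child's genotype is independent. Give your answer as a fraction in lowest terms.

ABO cross AO × OO → 1/2 O, 1/2 A.
Rh cross -/- × +/- → 1/2 Rh+, 1/2 Rh-; so P(type A, Rh-positive) = 1/2 × 1/2 = 1/4 per child.
P(none) = (3/4)^4 = 81/256; P(at least one) = 1 − 81/256 = 175/256.

175/256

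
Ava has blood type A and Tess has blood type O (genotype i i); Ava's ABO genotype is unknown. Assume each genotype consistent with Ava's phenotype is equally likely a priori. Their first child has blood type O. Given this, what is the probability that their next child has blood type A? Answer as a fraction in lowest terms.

Possible genotypes: Ava ∈ {I^A I^A, I^A i}; Tess ∈ {i i}.
Weight each parental genotype pair by prior × P(type-O child):
  I^A i × i i: posterior weight 1; P(next child type A) = 1/2.
Weighted sum = 1/2.

1/2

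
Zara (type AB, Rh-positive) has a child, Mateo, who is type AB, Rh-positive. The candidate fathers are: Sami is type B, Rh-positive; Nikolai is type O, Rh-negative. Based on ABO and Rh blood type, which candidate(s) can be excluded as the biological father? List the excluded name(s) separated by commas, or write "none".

Nikolai

A candidate is excluded only if no genotype consistent with his phenotype could produce a type AB, Rh-positive child with a type AB, Rh-positive mother.
Nikolai (type O, Rh-): no genotype consistent with that phenotype can produce a type-AB Rh+ child with a type-AB mother.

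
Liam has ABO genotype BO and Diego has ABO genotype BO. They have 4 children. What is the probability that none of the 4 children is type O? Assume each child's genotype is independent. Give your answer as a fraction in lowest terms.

81/256

ABO cross BO × BO → 1/4 O, 3/4 B.
So P(type O) = 1/4 per child.
P(not type O) = 3/4 for one child; (3/4)^4 = 81/256.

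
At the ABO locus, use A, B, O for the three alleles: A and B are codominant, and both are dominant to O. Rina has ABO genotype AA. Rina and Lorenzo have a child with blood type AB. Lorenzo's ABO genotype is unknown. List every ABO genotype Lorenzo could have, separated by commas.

AB, BB, BO

For each candidate genotype of Lorenzo, check whether crossing it with AA can produce every observed child phenotype.
  AA → possible child types {A} ✗
  AB → possible child types {A, AB} ✓
  AO → possible child types {A} ✗
  BB → possible child types {AB} ✓
  BO → possible child types {A, AB} ✓
  OO → possible child types {A} ✗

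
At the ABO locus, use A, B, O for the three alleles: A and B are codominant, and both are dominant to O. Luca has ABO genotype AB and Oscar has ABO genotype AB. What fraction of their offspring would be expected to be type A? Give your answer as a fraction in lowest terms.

1/4

ABO cross AB × AB → offspring phenotypes: 1/4 A, 1/4 B, 1/2 AB.
So P(type A) = 1/4.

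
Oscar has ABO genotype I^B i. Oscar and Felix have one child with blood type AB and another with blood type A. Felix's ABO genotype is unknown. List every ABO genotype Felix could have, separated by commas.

For each candidate genotype of Felix, check whether crossing it with I^B i can produce every observed child phenotype.
  I^A I^A → possible child types {A, AB} ✓
  I^A I^B → possible child types {A, B, AB} ✓
  I^A i → possible child types {O, A, B, AB} ✓
  I^B I^B → possible child types {B} ✗
  I^B i → possible child types {O, B} ✗
  i i → possible child types {O, B} ✗

I^A I^A, I^A I^B, I^A i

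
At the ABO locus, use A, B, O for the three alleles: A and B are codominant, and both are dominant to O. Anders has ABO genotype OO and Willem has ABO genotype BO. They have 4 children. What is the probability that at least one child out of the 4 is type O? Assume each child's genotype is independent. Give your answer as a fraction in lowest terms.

ABO cross OO × BO → 1/2 O, 1/2 B.
So P(type O) = 1/2 per child.
P(none) = (1/2)^4 = 1/16; P(at least one) = 1 − 1/16 = 15/16.

15/16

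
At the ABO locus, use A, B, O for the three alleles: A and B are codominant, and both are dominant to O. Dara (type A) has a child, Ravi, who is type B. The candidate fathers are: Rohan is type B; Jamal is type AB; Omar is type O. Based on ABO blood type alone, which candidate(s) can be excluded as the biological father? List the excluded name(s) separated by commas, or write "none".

A candidate is excluded only if no genotype consistent with his phenotype could produce a type B child with a type A mother.
Omar (type O): no genotype consistent with that phenotype can produce a type-B child with a type-A mother.

Omar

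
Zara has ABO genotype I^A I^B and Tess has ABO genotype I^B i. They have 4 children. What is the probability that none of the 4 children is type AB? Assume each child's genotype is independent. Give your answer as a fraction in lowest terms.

ABO cross I^A I^B × I^B i → 1/4 A, 1/2 B, 1/4 AB.
So P(type AB) = 1/4 per child.
P(not type AB) = 3/4 for one child; (3/4)^4 = 81/256.

81/256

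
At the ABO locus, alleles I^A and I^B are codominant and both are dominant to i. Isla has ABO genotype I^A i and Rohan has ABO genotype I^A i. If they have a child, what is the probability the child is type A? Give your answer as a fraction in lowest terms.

ABO cross I^A i × I^A i → offspring phenotypes: 1/4 O, 3/4 A.
So P(type A) = 3/4.

3/4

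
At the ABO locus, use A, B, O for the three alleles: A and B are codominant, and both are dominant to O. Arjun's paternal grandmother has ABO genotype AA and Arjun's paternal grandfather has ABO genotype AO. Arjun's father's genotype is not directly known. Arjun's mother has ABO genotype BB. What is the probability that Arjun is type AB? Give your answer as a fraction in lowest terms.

Arjun's father's ABO genotype from AA × AO: 1/2 AA, 1/2 AO.
Crossing each possibility with the mother BB and summing P(type AB): 1/2·1 + 1/2·1/2 = 3/4.

3/4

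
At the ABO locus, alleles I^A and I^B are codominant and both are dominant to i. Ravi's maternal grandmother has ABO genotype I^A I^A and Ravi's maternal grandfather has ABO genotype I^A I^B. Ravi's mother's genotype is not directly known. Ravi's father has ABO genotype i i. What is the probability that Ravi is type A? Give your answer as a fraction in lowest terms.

3/4

Ravi's mother's ABO genotype from I^A I^A × I^A I^B: 1/2 I^A I^A, 1/2 I^A I^B.
Crossing each possibility with the father i i and summing P(type A): 1/2·1 + 1/2·1/2 = 3/4.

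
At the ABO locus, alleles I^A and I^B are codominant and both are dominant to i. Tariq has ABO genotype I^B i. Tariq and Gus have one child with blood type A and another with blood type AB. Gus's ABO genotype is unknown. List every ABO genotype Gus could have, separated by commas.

For each candidate genotype of Gus, check whether crossing it with I^B i can produce every observed child phenotype.
  I^A I^A → possible child types {A, AB} ✓
  I^A I^B → possible child types {A, B, AB} ✓
  I^A i → possible child types {O, A, B, AB} ✓
  I^B I^B → possible child types {B} ✗
  I^B i → possible child types {O, B} ✗
  i i → possible child types {O, B} ✗

I^A I^A, I^A I^B, I^A i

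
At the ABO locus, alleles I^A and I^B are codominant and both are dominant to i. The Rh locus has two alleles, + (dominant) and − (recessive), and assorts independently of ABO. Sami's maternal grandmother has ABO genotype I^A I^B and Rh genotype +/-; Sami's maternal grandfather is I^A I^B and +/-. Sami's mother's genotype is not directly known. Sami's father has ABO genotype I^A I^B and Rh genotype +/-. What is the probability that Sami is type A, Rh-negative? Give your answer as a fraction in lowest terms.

1/16

Sami's mother's ABO genotype from I^A I^B × I^A I^B: 1/4 I^A I^A, 1/2 I^A I^B, 1/4 I^B I^B.
Crossing each possibility with the father I^A I^B and summing P(type A): 1/4·1/2 + 1/2·1/4 + 1/4·0 = 1/4.
Similarly for Rh via the mother's Rh distribution: P(Rh-) = 1/4.
Independent loci: 1/4 × 1/4 = 1/16.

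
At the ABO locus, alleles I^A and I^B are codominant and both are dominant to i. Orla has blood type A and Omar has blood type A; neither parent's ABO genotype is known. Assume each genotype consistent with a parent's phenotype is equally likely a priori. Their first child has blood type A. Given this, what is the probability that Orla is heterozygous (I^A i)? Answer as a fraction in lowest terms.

7/15

Possible genotypes: Orla ∈ {I^A I^A, I^A i}; Omar ∈ {I^A I^A, I^A i}.
Weight each parental genotype pair by prior × P(type-A child):
  I^A I^A × I^A I^A: posterior weight 4/15.
  I^A I^A × I^A i: posterior weight 4/15.
  I^A i × I^A I^A: posterior weight 4/15.
  I^A i × I^A i: posterior weight 1/5.
Sum the posterior weight over pairs where Orla is I^A i: 7/15.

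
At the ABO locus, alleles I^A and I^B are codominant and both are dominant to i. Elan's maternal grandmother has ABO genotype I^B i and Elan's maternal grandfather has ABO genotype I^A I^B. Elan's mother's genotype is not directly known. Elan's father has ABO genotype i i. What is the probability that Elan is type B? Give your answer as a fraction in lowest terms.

Elan's mother's ABO genotype from I^B i × I^A I^B: 1/4 I^A I^B, 1/4 I^A i, 1/4 I^B I^B, 1/4 I^B i.
Crossing each possibility with the father i i and summing P(type B): 1/4·1/2 + 1/4·0 + 1/4·1 + 1/4·1/2 = 1/2.

1/2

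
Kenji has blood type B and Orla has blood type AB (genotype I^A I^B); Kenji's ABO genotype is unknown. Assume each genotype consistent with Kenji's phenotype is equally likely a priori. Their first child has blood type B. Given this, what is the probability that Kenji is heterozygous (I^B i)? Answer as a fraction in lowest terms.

1/2

Possible genotypes: Kenji ∈ {I^B I^B, I^B i}; Orla ∈ {I^A I^B}.
Weight each parental genotype pair by prior × P(type-B child):
  I^B I^B × I^A I^B: posterior weight 1/2.
  I^B i × I^A I^B: posterior weight 1/2.
Sum the posterior weight over pairs where Kenji is I^B i: 1/2.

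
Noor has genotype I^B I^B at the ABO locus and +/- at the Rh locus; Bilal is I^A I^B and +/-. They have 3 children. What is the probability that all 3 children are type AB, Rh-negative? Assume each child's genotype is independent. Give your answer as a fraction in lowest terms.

ABO cross I^B I^B × I^A I^B → 1/2 B, 1/2 AB.
Rh cross +/- × +/- → 3/4 Rh+, 1/4 Rh-; so P(type AB, Rh-negative) = 1/2 × 1/4 = 1/8 per child.
All 3 independent: (1/8)^3 = 1/512.

1/512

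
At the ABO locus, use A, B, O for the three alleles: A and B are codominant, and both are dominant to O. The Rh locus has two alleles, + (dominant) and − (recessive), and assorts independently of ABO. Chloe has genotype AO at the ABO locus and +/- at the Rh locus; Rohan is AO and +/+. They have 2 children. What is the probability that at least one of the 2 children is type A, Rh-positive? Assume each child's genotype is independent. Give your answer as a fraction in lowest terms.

ABO cross AO × AO → 1/4 O, 3/4 A.
Rh cross +/- × +/+ → 1 Rh+; so P(type A, Rh-positive) = 3/4 × 1 = 3/4 per child.
P(none) = (1/4)^2 = 1/16; P(at least one) = 1 − 1/16 = 15/16.

15/16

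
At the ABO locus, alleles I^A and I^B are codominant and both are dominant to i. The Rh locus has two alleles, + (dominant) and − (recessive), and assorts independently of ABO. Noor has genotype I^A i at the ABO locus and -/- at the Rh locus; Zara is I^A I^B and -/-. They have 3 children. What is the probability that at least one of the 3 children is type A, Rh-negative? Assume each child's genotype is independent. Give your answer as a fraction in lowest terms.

ABO cross I^A i × I^A I^B → 1/2 A, 1/4 B, 1/4 AB.
Rh cross -/- × -/- → 1 Rh-; so P(type A, Rh-negative) = 1/2 × 1 = 1/2 per child.
P(none) = (1/2)^3 = 1/8; P(at least one) = 1 − 1/8 = 7/8.

7/8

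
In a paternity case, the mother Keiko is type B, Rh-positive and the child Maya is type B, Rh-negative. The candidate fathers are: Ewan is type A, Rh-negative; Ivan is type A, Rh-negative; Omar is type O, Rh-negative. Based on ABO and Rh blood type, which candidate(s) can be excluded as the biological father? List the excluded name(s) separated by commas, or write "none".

A candidate is excluded only if no genotype consistent with his phenotype could produce a type B, Rh-negative child with a type B, Rh-positive mother.
Every candidate has at least one consistent genotype combination, so none can be excluded.

none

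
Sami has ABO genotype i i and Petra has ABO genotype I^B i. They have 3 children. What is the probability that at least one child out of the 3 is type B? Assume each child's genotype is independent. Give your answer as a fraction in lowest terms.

ABO cross i i × I^B i → 1/2 O, 1/2 B.
So P(type B) = 1/2 per child.
P(none) = (1/2)^3 = 1/8; P(at least one) = 1 − 1/8 = 7/8.

7/8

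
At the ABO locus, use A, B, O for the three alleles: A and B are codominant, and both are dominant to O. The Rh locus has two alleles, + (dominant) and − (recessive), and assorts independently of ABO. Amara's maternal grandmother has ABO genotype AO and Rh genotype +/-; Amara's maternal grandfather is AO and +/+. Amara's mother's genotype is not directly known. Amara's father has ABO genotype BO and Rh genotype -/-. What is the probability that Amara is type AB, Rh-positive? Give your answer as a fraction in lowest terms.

3/16

Amara's mother's ABO genotype from AO × AO: 1/4 AA, 1/2 AO, 1/4 OO.
Crossing each possibility with the father BO and summing P(type AB): 1/4·1/2 + 1/2·1/4 + 1/4·0 = 1/4.
Similarly for Rh via the mother's Rh distribution: P(Rh+) = 3/4.
Independent loci: 1/4 × 3/4 = 3/16.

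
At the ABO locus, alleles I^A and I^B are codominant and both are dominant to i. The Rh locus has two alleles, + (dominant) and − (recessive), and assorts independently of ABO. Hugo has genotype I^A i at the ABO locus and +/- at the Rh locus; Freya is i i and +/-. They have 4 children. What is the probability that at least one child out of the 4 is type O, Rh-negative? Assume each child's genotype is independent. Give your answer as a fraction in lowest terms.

ABO cross I^A i × i i → 1/2 O, 1/2 A.
Rh cross +/- × +/- → 3/4 Rh+, 1/4 Rh-; so P(type O, Rh-negative) = 1/2 × 1/4 = 1/8 per child.
P(none) = (7/8)^4 = 2401/4096; P(at least one) = 1 − 2401/4096 = 1695/4096.

1695/4096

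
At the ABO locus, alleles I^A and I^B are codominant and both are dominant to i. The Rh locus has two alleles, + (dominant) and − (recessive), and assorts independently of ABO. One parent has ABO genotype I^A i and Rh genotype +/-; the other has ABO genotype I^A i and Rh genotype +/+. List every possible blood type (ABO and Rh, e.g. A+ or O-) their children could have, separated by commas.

Gametes from I^A i × I^A i give offspring ABO genotypes I^A I^A, I^A i, i i, i.e. phenotypes O, A.
Rh cross +/- × +/+ → phenotypes Rh+.
Combining independently: O+, A+.

O+, A+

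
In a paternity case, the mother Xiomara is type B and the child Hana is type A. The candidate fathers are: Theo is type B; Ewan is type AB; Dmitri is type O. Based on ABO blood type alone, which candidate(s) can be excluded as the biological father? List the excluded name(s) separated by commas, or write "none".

Theo, Dmitri

A candidate is excluded only if no genotype consistent with his phenotype could produce a type A child with a type B mother.
Theo (type B): no genotype consistent with that phenotype can produce a type-A child with a type-B mother.
Dmitri (type O): no genotype consistent with that phenotype can produce a type-A child with a type-B mother.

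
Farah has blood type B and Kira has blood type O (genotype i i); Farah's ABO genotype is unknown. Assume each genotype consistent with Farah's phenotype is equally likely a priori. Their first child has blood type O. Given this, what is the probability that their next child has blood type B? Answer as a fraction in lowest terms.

Possible genotypes: Farah ∈ {I^B I^B, I^B i}; Kira ∈ {i i}.
Weight each parental genotype pair by prior × P(type-O child):
  I^B i × i i: posterior weight 1; P(next child type B) = 1/2.
Weighted sum = 1/2.

1/2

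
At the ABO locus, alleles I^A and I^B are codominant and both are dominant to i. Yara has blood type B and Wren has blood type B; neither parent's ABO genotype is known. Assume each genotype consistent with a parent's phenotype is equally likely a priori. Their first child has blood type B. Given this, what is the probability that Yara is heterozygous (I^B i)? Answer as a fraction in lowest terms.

Possible genotypes: Yara ∈ {I^B I^B, I^B i}; Wren ∈ {I^B I^B, I^B i}.
Weight each parental genotype pair by prior × P(type-B child):
  I^B I^B × I^B I^B: posterior weight 4/15.
  I^B I^B × I^B i: posterior weight 4/15.
  I^B i × I^B I^B: posterior weight 4/15.
  I^B i × I^B i: posterior weight 1/5.
Sum the posterior weight over pairs where Yara is I^B i: 7/15.

7/15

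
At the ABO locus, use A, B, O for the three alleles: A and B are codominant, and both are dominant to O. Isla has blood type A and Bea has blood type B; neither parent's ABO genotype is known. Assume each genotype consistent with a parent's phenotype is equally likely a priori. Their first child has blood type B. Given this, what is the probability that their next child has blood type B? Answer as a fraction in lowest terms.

5/12

Possible genotypes: Isla ∈ {AA, AO}; Bea ∈ {BB, BO}.
Weight each parental genotype pair by prior × P(type-B child):
  AO × BB: posterior weight 2/3; P(next child type B) = 1/2.
  AO × BO: posterior weight 1/3; P(next child type B) = 1/4.
Weighted sum = 5/12.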